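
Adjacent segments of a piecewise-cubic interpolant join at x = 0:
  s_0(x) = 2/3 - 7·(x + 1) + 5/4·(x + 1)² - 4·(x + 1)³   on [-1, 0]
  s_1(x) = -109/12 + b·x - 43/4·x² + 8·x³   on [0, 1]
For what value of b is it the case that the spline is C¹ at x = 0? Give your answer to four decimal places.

-16.5000

s_0'(x) = -7 + 5/2·(x + 1) - 12·(x + 1)², so s_0'(0) = -33/2. On the right, s_1'(0) = b, so b = -33/2.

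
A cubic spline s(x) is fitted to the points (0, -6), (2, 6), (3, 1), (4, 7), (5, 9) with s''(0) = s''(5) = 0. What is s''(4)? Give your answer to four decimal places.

-11.7907

Let M_i = s''(x_i). Step sizes h_i = 2, 1, 1, 1; slopes of the chords Δ_i = (y_(i+1) - y_i)/h_i = 6, -5, 6, 2.
  2·M_0 + 6·M_1 + 1·M_2 = 6(Δ_1 - Δ_0) = -66
  1·M_1 + 4·M_2 + 1·M_3 = 6(Δ_2 - Δ_1) = 66
  1·M_2 + 4·M_3 + 1·M_4 = 6(Δ_3 - Δ_2) = -24
Natural end conditions: M_0 = M_4 = 0.
Solving the tridiagonal system: M_0 = 0, M_1 = -639/43, M_2 = 996/43, M_3 = -507/43, M_4 = 0.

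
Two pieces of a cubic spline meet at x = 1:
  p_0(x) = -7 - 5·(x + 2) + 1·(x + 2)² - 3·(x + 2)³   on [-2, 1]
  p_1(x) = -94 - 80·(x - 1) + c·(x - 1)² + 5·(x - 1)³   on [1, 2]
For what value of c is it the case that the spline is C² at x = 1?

p_0''(x) = 2 - 18·(x + 2), so p_0''(1) = -52. On the right, p_1''(1) = 2c, so c = -26.

-26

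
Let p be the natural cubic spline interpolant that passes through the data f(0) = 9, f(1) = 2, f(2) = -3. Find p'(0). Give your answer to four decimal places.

Write M_i for p''(x_i). With h_i = 1, 1 and divided differences Δ_i = -7, -5, the continuity of p' gives the tridiagonal system
  1·M_0 + 4·M_1 + 1·M_2 = 6(Δ_1 - Δ_0) = 12
Natural end conditions: M_0 = M_2 = 0.
Forward elimination and back-substitution give M_0 = 0, M_1 = 3, M_2 = 0.
On [0, 1], p'(x) = b_0 + 2c_0·x + 3d_0·x² with b_0 = Δ_0 - h_0(2M_0 + M_1)/6 = -15/2, c_0 = M_0/2 = 0, d_0 = (M_1 - M_0)/(6h_0) = 1/2. So p'(0) = -15/2.

-7.5000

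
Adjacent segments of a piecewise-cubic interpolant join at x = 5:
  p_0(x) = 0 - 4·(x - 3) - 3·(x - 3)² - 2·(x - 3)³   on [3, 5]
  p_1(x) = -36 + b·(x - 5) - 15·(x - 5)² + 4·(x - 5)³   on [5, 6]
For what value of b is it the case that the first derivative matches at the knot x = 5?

-40

p_0'(x) = -4 - 6·(x - 3) - 6·(x - 3)², so p_0'(5) = -40. On the right, p_1'(5) = b, so b = -40.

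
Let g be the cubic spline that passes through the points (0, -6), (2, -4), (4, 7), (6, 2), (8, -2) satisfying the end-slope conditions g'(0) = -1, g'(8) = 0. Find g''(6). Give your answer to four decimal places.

Write m_i for g''(x_i). With h_i = 2, 2, 2, 2 and divided differences Δ_i = 1, 11/2, -5/2, -2, the continuity of g' gives the tridiagonal system
  2·m_0 + 8·m_1 + 2·m_2 = 6(Δ_1 - Δ_0) = 27
  2·m_1 + 8·m_2 + 2·m_3 = 6(Δ_2 - Δ_1) = -48
  2·m_2 + 8·m_3 + 2·m_4 = 6(Δ_3 - Δ_2) = 3
Clamped end conditions give two more equations: 2h_0·m_0 + h_0·m_1 = 6(Δ_0 - g'(0)) = 12 and h_3·m_3 + 2h_3·m_4 = 6(g'(8) - Δ_3) = 12.
Hence m_0 = 11/28, m_1 = 73/14, m_2 = -31/4, m_3 = 25/14, m_4 = 59/28.

1.7857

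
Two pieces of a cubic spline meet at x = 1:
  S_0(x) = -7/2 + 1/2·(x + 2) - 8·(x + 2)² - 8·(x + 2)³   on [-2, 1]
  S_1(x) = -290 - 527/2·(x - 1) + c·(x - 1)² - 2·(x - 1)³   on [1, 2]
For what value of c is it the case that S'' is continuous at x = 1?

-80

S_0''(x) = -16 - 48·(x + 2), so S_0''(1) = -160. On the right, S_1''(1) = 2c, so c = -80.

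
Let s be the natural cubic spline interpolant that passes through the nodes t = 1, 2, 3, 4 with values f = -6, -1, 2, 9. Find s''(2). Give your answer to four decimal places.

-4.8000

Write m_i for s''(x_i). With h_i = 1, 1, 1 and divided differences Δ_i = 5, 3, 7, the continuity of s' gives the tridiagonal system
  1·m_0 + 4·m_1 + 1·m_2 = 6(Δ_1 - Δ_0) = -12
  1·m_1 + 4·m_2 + 1·m_3 = 6(Δ_2 - Δ_1) = 24
Natural end conditions: m_0 = m_3 = 0.
Solving the tridiagonal system: m_0 = 0, m_1 = -24/5, m_2 = 36/5, m_3 = 0.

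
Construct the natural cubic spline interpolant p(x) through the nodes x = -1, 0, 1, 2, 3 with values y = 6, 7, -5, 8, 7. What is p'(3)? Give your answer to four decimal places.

Put M_i = p'' at the i-th knot. Here h = (1, 1, 1, 1) and Δ = (1, -12, 13, -1), so the interior equations h_(i-1)·M_(i-1) + 2(h_(i-1)+h_i)·M_i + h_i·M_(i+1) = 6(Δ_i − Δ_(i-1)) read
  1·M_0 + 4·M_1 + 1·M_2 = 6(Δ_1 - Δ_0) = -78
  1·M_1 + 4·M_2 + 1·M_3 = 6(Δ_2 - Δ_1) = 150
  1·M_2 + 4·M_3 + 1·M_4 = 6(Δ_3 - Δ_2) = -84
Natural end conditions: M_0 = M_4 = 0.
Solving: M_0 = 0, M_1 = -927/28, M_2 = 381/7, M_3 = -969/28, M_4 = 0.
On [2, 3], p'(x) = b_3 + 2c_3·(x - 2) + 3d_3·(x - 2)² with b_3 = Δ_3 - h_3(2M_3 + M_4)/6 = 295/28, c_3 = M_3/2 = -969/56, d_3 = (M_4 - M_3)/(6h_3) = 323/56. So p'(3) = -379/56.

-6.7679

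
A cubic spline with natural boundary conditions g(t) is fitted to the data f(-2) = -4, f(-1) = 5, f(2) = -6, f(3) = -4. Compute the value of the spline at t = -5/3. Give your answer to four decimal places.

-0.3625

Let σ_i = g''(x_i). Step sizes h_i = 1, 3, 1; slopes of the chords Δ_i = (y_(i+1) - y_i)/h_i = 9, -11/3, 2.
  1·σ_0 + 8·σ_1 + 3·σ_2 = 6(Δ_1 - Δ_0) = -76
  3·σ_1 + 8·σ_2 + 1·σ_3 = 6(Δ_2 - Δ_1) = 34
Natural end conditions: σ_0 = σ_3 = 0.
Forward elimination and back-substitution give σ_0 = 0, σ_1 = -142/11, σ_2 = 100/11, σ_3 = 0.
On [-2, -1], g(t) = -4 + 368/33·(t + 2) + 0·(t + 2)² - 71/33·(t + 2)³.
With (t + 2) = 1/3: g(-5/3) = -323/891.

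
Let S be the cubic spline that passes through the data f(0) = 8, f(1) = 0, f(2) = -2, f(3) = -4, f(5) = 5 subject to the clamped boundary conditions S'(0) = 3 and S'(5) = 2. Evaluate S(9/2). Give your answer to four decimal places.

Write m_i for S''(x_i). With h_i = 1, 1, 1, 2 and divided differences Δ_i = -8, -2, -2, 9/2, the continuity of S' gives the tridiagonal system
  1·m_0 + 4·m_1 + 1·m_2 = 6(Δ_1 - Δ_0) = 36
  1·m_1 + 4·m_2 + 1·m_3 = 6(Δ_2 - Δ_1) = 0
  1·m_2 + 6·m_3 + 2·m_4 = 6(Δ_3 - Δ_2) = 39
Clamped end conditions give two more equations: 2h_0·m_0 + h_0·m_1 = 6(Δ_0 - S'(0)) = -66 and h_3·m_3 + 2h_3·m_4 = 6(S'(5) - Δ_3) = -15.
Solving: m_0 = -3611/82, m_1 = 905/41, m_2 = -677/82, m_3 = 449/41, m_4 = -1513/164.
On [3, 5], S(t) = -4 + 45/164·(t - 3) + 449/82·(t - 3)² - 1103/656·(t - 3)³.
With (t - 3) = 3/2: S(9/2) = 16043/5248.

3.0570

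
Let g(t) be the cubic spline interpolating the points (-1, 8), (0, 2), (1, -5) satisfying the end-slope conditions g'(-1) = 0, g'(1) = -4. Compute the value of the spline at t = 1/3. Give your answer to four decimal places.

-0.8148

Put σ_i = g'' at the i-th knot. Here h = (1, 1) and Δ = (-6, -7), so the interior equations h_(i-1)·σ_(i-1) + 2(h_(i-1)+h_i)·σ_i + h_i·σ_(i+1) = 6(Δ_i − Δ_(i-1)) read
  1·σ_0 + 4·σ_1 + 1·σ_2 = 6(Δ_1 - Δ_0) = -6
Clamped end conditions give two more equations: 2h_0·σ_0 + h_0·σ_1 = 6(Δ_0 - g'(-1)) = -36 and h_1·σ_1 + 2h_1·σ_2 = 6(g'(1) - Δ_1) = 18.
Solving: σ_0 = -37/2, σ_1 = 1, σ_2 = 17/2.
On [0, 1], g(t) = 2 - 35/4·t + 1/2·t² + 5/4·t³.
With t = 1/3: g(1/3) = -22/27.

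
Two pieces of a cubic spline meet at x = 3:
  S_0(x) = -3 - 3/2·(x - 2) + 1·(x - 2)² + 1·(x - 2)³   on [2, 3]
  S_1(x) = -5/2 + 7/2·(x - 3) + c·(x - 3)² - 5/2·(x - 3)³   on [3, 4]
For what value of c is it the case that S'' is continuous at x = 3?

S_0''(x) = 2 + 6·(x - 2), so S_0''(3) = 8. On the right, S_1''(3) = 2c, so c = 4.

4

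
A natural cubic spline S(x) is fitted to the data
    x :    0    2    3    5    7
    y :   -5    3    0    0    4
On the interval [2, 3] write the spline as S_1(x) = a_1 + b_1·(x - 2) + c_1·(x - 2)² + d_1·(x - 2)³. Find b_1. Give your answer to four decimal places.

-1.1250

With M_i denoting the second derivative at x_i, h_i = 2, 1, 2, 2, and Δ_i = (y_(i+1) − y_i)/h_i = 4, -3, 0, 2:
  2·M_0 + 6·M_1 + 1·M_2 = 6(Δ_1 - Δ_0) = -42
  1·M_1 + 6·M_2 + 2·M_3 = 6(Δ_2 - Δ_1) = 18
  2·M_2 + 8·M_3 + 2·M_4 = 6(Δ_3 - Δ_2) = 12
Natural end conditions: M_0 = M_4 = 0.
Solving the tridiagonal system: M_0 = 0, M_1 = -123/16, M_2 = 33/8, M_3 = 15/32, M_4 = 0.
On [2, 3], with S_1(x) = a_1 + b_1·(x - 2) + c_1·(x - 2)² + d_1·(x - 2)³: c_1 = M_1/2 = -123/32, d_1 = (M_2 - M_1)/(6h_1) = 63/32, b_1 = Δ_1 - h_1(2M_1 + M_2)/6 = -9/8.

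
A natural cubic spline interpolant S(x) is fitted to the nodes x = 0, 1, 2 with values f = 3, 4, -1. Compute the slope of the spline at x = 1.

With M_i denoting the second derivative at x_i, h_i = 1, 1, and Δ_i = (y_(i+1) − y_i)/h_i = 1, -5:
  1·M_0 + 4·M_1 + 1·M_2 = 6(Δ_1 - Δ_0) = -36
Natural end conditions: M_0 = M_2 = 0.
Forward elimination and back-substitution give M_0 = 0, M_1 = -9, M_2 = 0.
On [1, 2], S'(x) = b_1 + 2c_1·(x - 1) + 3d_1·(x - 1)² with b_1 = Δ_1 - h_1(2M_1 + M_2)/6 = -2, c_1 = M_1/2 = -9/2, d_1 = (M_2 - M_1)/(6h_1) = 3/2. So S'(1) = -2.

-2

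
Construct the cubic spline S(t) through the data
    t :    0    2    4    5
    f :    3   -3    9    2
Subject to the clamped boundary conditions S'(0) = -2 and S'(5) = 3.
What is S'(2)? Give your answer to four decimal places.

Write M_i for S''(x_i). With h_i = 2, 2, 1 and divided differences Δ_i = -3, 6, -7, the continuity of S' gives the tridiagonal system
  2·M_0 + 8·M_1 + 2·M_2 = 6(Δ_1 - Δ_0) = 54
  2·M_1 + 6·M_2 + 1·M_3 = 6(Δ_2 - Δ_1) = -78
Clamped end conditions give two more equations: 2h_0·M_0 + h_0·M_1 = 6(Δ_0 - S'(0)) = -6 and h_2·M_2 + 2h_2·M_3 = 6(S'(5) - Δ_2) = 60.
Forward elimination and back-substitution give M_0 = -211/23, M_1 = 353/23, M_2 = -580/23, M_3 = 980/23.
On [2, 4], S'(t) = b_1 + 2c_1·(t - 2) + 3d_1·(t - 2)² with b_1 = Δ_1 - h_1(2M_1 + M_2)/6 = 96/23, c_1 = M_1/2 = 353/46, d_1 = (M_2 - M_1)/(6h_1) = -311/92. So S'(2) = 96/23.

4.1739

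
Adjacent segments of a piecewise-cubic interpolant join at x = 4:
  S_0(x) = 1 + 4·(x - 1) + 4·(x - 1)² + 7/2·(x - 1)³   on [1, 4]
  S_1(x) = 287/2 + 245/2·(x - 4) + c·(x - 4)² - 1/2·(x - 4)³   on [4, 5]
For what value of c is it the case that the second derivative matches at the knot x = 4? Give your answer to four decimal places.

S_0''(x) = 8 + 21·(x - 1), so S_0''(4) = 71. On the right, S_1''(4) = 2c, so c = 71/2.

35.5000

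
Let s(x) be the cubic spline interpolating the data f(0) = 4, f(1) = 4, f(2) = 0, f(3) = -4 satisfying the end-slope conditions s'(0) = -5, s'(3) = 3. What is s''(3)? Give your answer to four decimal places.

Put M_i = s'' at the i-th knot. Here h = (1, 1, 1) and Δ = (0, -4, -4), so the interior equations h_(i-1)·M_(i-1) + 2(h_(i-1)+h_i)·M_i + h_i·M_(i+1) = 6(Δ_i − Δ_(i-1)) read
  1·M_0 + 4·M_1 + 1·M_2 = 6(Δ_1 - Δ_0) = -24
  1·M_1 + 4·M_2 + 1·M_3 = 6(Δ_2 - Δ_1) = 0
Clamped end conditions give two more equations: 2h_0·M_0 + h_0·M_1 = 6(Δ_0 - s'(0)) = 30 and h_2·M_2 + 2h_2·M_3 = 6(s'(3) - Δ_2) = 42.
Solving: M_0 = 302/15, M_1 = -154/15, M_2 = -46/15, M_3 = 338/15.

22.5333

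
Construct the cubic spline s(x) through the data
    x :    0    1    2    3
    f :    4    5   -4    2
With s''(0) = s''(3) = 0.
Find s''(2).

Write M_i for s''(x_i). With h_i = 1, 1, 1 and divided differences Δ_i = 1, -9, 6, the continuity of s' gives the tridiagonal system
  1·M_0 + 4·M_1 + 1·M_2 = 6(Δ_1 - Δ_0) = -60
  1·M_1 + 4·M_2 + 1·M_3 = 6(Δ_2 - Δ_1) = 90
Natural end conditions: M_0 = M_3 = 0.
Forward elimination and back-substitution give M_0 = 0, M_1 = -22, M_2 = 28, M_3 = 0.

28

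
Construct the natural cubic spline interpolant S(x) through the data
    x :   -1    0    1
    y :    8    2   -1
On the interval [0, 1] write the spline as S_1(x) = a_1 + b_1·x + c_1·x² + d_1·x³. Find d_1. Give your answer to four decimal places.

Put M_i = S'' at the i-th knot. Here h = (1, 1) and Δ = (-6, -3), so the interior equations h_(i-1)·M_(i-1) + 2(h_(i-1)+h_i)·M_i + h_i·M_(i+1) = 6(Δ_i − Δ_(i-1)) read
  1·M_0 + 4·M_1 + 1·M_2 = 6(Δ_1 - Δ_0) = 18
Natural end conditions: M_0 = M_2 = 0.
Forward elimination and back-substitution give M_0 = 0, M_1 = 9/2, M_2 = 0.
On [0, 1], with S_1(x) = a_1 + b_1·x + c_1·x² + d_1·x³: c_1 = M_1/2 = 9/4, d_1 = (M_2 - M_1)/(6h_1) = -3/4, b_1 = Δ_1 - h_1(2M_1 + M_2)/6 = -9/2.

-0.7500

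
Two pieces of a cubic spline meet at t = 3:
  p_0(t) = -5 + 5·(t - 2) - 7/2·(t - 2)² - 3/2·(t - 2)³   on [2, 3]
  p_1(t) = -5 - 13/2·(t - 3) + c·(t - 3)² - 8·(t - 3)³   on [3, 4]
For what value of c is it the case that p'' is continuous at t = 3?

p_0''(t) = -7 - 9·(t - 2), so p_0''(3) = -16. On the right, p_1''(3) = 2c, so c = -8.

-8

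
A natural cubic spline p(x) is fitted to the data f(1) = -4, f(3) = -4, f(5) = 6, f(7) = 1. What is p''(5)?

Write m_i for p''(x_i). With h_i = 2, 2, 2 and divided differences Δ_i = 0, 5, -5/2, the continuity of p' gives the tridiagonal system
  2·m_0 + 8·m_1 + 2·m_2 = 6(Δ_1 - Δ_0) = 30
  2·m_1 + 8·m_2 + 2·m_3 = 6(Δ_2 - Δ_1) = -45
Natural end conditions: m_0 = m_3 = 0.
Hence m_0 = 0, m_1 = 11/2, m_2 = -7, m_3 = 0.

-7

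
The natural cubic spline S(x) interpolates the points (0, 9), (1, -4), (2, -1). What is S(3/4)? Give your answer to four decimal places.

With σ_i denoting the second derivative at x_i, h_i = 1, 1, and Δ_i = (y_(i+1) − y_i)/h_i = -13, 3:
  1·σ_0 + 4·σ_1 + 1·σ_2 = 6(Δ_1 - Δ_0) = 96
Natural end conditions: σ_0 = σ_2 = 0.
Forward elimination and back-substitution give σ_0 = 0, σ_1 = 24, σ_2 = 0.
On [0, 1], S(x) = 9 - 17·x + 0·x² + 4·x³.
With x = 3/4: S(3/4) = -33/16.

-2.0625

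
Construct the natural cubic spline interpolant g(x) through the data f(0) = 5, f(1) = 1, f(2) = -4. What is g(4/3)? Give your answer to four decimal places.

Let m_i = g''(x_i). Step sizes h_i = 1, 1; slopes of the chords Δ_i = (y_(i+1) - y_i)/h_i = -4, -5.
  1·m_0 + 4·m_1 + 1·m_2 = 6(Δ_1 - Δ_0) = -6
Natural end conditions: m_0 = m_2 = 0.
Solving the tridiagonal system: m_0 = 0, m_1 = -3/2, m_2 = 0.
On [1, 2], g(x) = 1 - 9/2·(x - 1) - 3/4·(x - 1)² + 1/4·(x - 1)³.
With (x - 1) = 1/3: g(4/3) = -31/54.

-0.5741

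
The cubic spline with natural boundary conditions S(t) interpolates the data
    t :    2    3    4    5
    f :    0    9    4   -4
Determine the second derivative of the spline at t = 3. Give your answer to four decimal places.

-21.2000

Write σ_i for S''(x_i). With h_i = 1, 1, 1 and divided differences Δ_i = 9, -5, -8, the continuity of S' gives the tridiagonal system
  1·σ_0 + 4·σ_1 + 1·σ_2 = 6(Δ_1 - Δ_0) = -84
  1·σ_1 + 4·σ_2 + 1·σ_3 = 6(Δ_2 - Δ_1) = -18
Natural end conditions: σ_0 = σ_3 = 0.
Hence σ_0 = 0, σ_1 = -106/5, σ_2 = 4/5, σ_3 = 0.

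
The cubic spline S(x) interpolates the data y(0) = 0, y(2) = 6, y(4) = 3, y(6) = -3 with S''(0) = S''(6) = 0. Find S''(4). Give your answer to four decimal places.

-0.3000

With M_i denoting the second derivative at x_i, h_i = 2, 2, 2, and Δ_i = (y_(i+1) − y_i)/h_i = 3, -3/2, -3:
  2·M_0 + 8·M_1 + 2·M_2 = 6(Δ_1 - Δ_0) = -27
  2·M_1 + 8·M_2 + 2·M_3 = 6(Δ_2 - Δ_1) = -9
Natural end conditions: M_0 = M_3 = 0.
Hence M_0 = 0, M_1 = -33/10, M_2 = -3/10, M_3 = 0.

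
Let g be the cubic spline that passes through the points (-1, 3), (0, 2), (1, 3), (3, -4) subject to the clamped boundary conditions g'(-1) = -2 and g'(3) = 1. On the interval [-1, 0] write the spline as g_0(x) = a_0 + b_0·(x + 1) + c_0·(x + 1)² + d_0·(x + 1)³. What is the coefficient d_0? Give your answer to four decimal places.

Let M_i = g''(x_i). Step sizes h_i = 1, 1, 2; slopes of the chords Δ_i = (y_(i+1) - y_i)/h_i = -1, 1, -7/2.
  1·M_0 + 4·M_1 + 1·M_2 = 6(Δ_1 - Δ_0) = 12
  1·M_1 + 6·M_2 + 2·M_3 = 6(Δ_2 - Δ_1) = -27
Clamped end conditions give two more equations: 2h_0·M_0 + h_0·M_1 = 6(Δ_0 - g'(-1)) = 6 and h_2·M_2 + 2h_2·M_3 = 6(g'(3) - Δ_2) = 27.
Forward elimination and back-substitution give M_0 = 9/22, M_1 = 57/11, M_2 = -201/22, M_3 = 249/22.
On [-1, 0], with g_0(x) = a_0 + b_0·(x + 1) + c_0·(x + 1)² + d_0·(x + 1)³: c_0 = M_0/2 = 9/44, d_0 = (M_1 - M_0)/(6h_0) = 35/44, b_0 = Δ_0 - h_0(2M_0 + M_1)/6 = -2.

0.7955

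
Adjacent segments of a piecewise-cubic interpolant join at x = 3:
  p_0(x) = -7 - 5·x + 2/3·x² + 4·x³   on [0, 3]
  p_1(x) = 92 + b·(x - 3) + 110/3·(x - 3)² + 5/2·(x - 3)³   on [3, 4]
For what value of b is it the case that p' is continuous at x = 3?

107

p_0'(x) = -5 + 4/3·x + 12·x², so p_0'(3) = 107. On the right, p_1'(3) = b, so b = 107.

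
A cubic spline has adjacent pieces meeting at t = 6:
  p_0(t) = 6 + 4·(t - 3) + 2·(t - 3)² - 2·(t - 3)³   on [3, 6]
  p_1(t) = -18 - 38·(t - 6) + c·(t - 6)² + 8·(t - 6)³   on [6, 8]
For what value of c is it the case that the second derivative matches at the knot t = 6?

p_0''(t) = 4 - 12·(t - 3), so p_0''(6) = -32. On the right, p_1''(6) = 2c, so c = -16.

-16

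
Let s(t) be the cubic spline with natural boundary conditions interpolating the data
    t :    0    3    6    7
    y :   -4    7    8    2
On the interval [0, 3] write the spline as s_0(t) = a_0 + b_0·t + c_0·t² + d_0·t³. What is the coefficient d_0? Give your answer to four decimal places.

Let σ_i = s''(x_i). Step sizes h_i = 3, 3, 1; slopes of the chords Δ_i = (y_(i+1) - y_i)/h_i = 11/3, 1/3, -6.
  3·σ_0 + 12·σ_1 + 3·σ_2 = 6(Δ_1 - Δ_0) = -20
  3·σ_1 + 8·σ_2 + 1·σ_3 = 6(Δ_2 - Δ_1) = -38
Natural end conditions: σ_0 = σ_3 = 0.
Forward elimination and back-substitution give σ_0 = 0, σ_1 = -46/87, σ_2 = -132/29, σ_3 = 0.
On [0, 3], with s_0(t) = a_0 + b_0·t + c_0·t² + d_0·t³: c_0 = σ_0/2 = 0, d_0 = (σ_1 - σ_0)/(6h_0) = -23/783, b_0 = Δ_0 - h_0(2σ_0 + σ_1)/6 = 114/29.

-0.0294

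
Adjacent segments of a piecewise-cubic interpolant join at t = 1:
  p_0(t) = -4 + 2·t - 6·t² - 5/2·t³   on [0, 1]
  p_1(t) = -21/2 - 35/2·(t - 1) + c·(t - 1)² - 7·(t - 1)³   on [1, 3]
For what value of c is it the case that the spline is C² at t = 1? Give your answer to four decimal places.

p_0''(t) = -12 - 15·t, so p_0''(1) = -27. On the right, p_1''(1) = 2c, so c = -27/2.

-13.5000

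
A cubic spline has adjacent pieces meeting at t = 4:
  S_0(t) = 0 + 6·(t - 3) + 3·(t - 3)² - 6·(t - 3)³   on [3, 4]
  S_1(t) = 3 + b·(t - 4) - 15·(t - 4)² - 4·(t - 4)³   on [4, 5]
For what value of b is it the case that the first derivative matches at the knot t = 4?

-6

S_0'(t) = 6 + 6·(t - 3) - 18·(t - 3)², so S_0'(4) = -6. On the right, S_1'(4) = b, so b = -6.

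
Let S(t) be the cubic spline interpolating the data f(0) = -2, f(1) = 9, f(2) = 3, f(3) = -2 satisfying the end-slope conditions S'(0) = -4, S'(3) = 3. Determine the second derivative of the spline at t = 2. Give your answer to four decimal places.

7.4667

Write M_i for S''(x_i). With h_i = 1, 1, 1 and divided differences Δ_i = 11, -6, -5, the continuity of S' gives the tridiagonal system
  1·M_0 + 4·M_1 + 1·M_2 = 6(Δ_1 - Δ_0) = -102
  1·M_1 + 4·M_2 + 1·M_3 = 6(Δ_2 - Δ_1) = 6
Clamped end conditions give two more equations: 2h_0·M_0 + h_0·M_1 = 6(Δ_0 - S'(0)) = 90 and h_2·M_2 + 2h_2·M_3 = 6(S'(3) - Δ_2) = 48.
Solving: M_0 = 1006/15, M_1 = -662/15, M_2 = 112/15, M_3 = 304/15.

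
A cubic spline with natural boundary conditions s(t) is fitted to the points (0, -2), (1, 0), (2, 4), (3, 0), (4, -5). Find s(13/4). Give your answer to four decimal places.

-1.3613

Put σ_i = s'' at the i-th knot. Here h = (1, 1, 1, 1) and Δ = (2, 4, -4, -5), so the interior equations h_(i-1)·σ_(i-1) + 2(h_(i-1)+h_i)·σ_i + h_i·σ_(i+1) = 6(Δ_i − Δ_(i-1)) read
  1·σ_0 + 4·σ_1 + 1·σ_2 = 6(Δ_1 - Δ_0) = 12
  1·σ_1 + 4·σ_2 + 1·σ_3 = 6(Δ_2 - Δ_1) = -48
  1·σ_2 + 4·σ_3 + 1·σ_4 = 6(Δ_3 - Δ_2) = -6
Natural end conditions: σ_0 = σ_4 = 0.
Solving: σ_0 = 0, σ_1 = 183/28, σ_2 = -99/7, σ_3 = 57/28, σ_4 = 0.
On [3, 4], s(t) = 0 - 159/28·(t - 3) + 57/56·(t - 3)² - 19/56·(t - 3)³.
With (t - 3) = 1/4: s(13/4) = -697/512.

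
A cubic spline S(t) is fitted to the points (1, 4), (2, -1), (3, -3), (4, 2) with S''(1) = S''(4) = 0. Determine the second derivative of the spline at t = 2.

With M_i denoting the second derivative at x_i, h_i = 1, 1, 1, and Δ_i = (y_(i+1) − y_i)/h_i = -5, -2, 5:
  1·M_0 + 4·M_1 + 1·M_2 = 6(Δ_1 - Δ_0) = 18
  1·M_1 + 4·M_2 + 1·M_3 = 6(Δ_2 - Δ_1) = 42
Natural end conditions: M_0 = M_3 = 0.
Solving the tridiagonal system: M_0 = 0, M_1 = 2, M_2 = 10, M_3 = 0.

2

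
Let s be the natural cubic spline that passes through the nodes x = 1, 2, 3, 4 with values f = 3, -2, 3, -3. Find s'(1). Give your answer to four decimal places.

Let M_i = s''(x_i). Step sizes h_i = 1, 1, 1; slopes of the chords Δ_i = (y_(i+1) - y_i)/h_i = -5, 5, -6.
  1·M_0 + 4·M_1 + 1·M_2 = 6(Δ_1 - Δ_0) = 60
  1·M_1 + 4·M_2 + 1·M_3 = 6(Δ_2 - Δ_1) = -66
Natural end conditions: M_0 = M_3 = 0.
Forward elimination and back-substitution give M_0 = 0, M_1 = 102/5, M_2 = -108/5, M_3 = 0.
On [1, 2], s'(x) = b_0 + 2c_0·(x - 1) + 3d_0·(x - 1)² with b_0 = Δ_0 - h_0(2M_0 + M_1)/6 = -42/5, c_0 = M_0/2 = 0, d_0 = (M_1 - M_0)/(6h_0) = 17/5. So s'(1) = -42/5.

-8.4000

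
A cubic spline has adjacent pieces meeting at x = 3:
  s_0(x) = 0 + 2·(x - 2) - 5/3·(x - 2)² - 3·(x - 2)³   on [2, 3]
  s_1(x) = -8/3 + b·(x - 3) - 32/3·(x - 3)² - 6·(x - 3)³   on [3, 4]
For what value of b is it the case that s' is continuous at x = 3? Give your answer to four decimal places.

-10.3333

s_0'(x) = 2 - 10/3·(x - 2) - 9·(x - 2)², so s_0'(3) = -31/3. On the right, s_1'(3) = b, so b = -31/3.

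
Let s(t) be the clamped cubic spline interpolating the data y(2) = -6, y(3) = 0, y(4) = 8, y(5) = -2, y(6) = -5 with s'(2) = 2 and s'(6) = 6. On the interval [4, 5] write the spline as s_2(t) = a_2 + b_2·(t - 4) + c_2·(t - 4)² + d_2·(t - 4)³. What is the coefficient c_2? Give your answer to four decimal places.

-16.3750

Write M_i for s''(x_i). With h_i = 1, 1, 1, 1 and divided differences Δ_i = 6, 8, -10, -3, the continuity of s' gives the tridiagonal system
  1·M_0 + 4·M_1 + 1·M_2 = 6(Δ_1 - Δ_0) = 12
  1·M_1 + 4·M_2 + 1·M_3 = 6(Δ_2 - Δ_1) = -108
  1·M_2 + 4·M_3 + 1·M_4 = 6(Δ_3 - Δ_2) = 42
Clamped end conditions give two more equations: 2h_0·M_0 + h_0·M_1 = 6(Δ_0 - s'(2)) = 24 and h_3·M_3 + 2h_3·M_4 = 6(s'(6) - Δ_3) = 54.
Forward elimination and back-substitution give M_0 = 205/28, M_1 = 131/14, M_2 = -131/4, M_3 = 191/14, M_4 = 565/28.
On [4, 5], with s_2(t) = a_2 + b_2·(t - 4) + c_2·(t - 4)² + d_2·(t - 4)³: c_2 = M_2/2 = -131/8, d_2 = (M_3 - M_2)/(6h_2) = 433/56, b_2 = Δ_2 - h_2(2M_2 + M_3)/6 = -19/14.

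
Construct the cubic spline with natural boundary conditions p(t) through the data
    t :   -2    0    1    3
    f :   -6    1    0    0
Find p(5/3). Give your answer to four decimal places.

-0.4444

With M_i denoting the second derivative at x_i, h_i = 2, 1, 2, and Δ_i = (y_(i+1) − y_i)/h_i = 7/2, -1, 0:
  2·M_0 + 6·M_1 + 1·M_2 = 6(Δ_1 - Δ_0) = -27
  1·M_1 + 6·M_2 + 2·M_3 = 6(Δ_2 - Δ_1) = 6
Natural end conditions: M_0 = M_3 = 0.
Hence M_0 = 0, M_1 = -24/5, M_2 = 9/5, M_3 = 0.
On [1, 3], p(t) = 0 - 6/5·(t - 1) + 9/10·(t - 1)² - 3/20·(t - 1)³.
With (t - 1) = 2/3: p(5/3) = -4/9.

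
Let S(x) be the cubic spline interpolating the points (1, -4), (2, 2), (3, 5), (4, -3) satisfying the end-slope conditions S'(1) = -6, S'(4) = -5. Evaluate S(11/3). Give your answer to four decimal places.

-0.5457

Put M_i = S'' at the i-th knot. Here h = (1, 1, 1) and Δ = (6, 3, -8), so the interior equations h_(i-1)·M_(i-1) + 2(h_(i-1)+h_i)·M_i + h_i·M_(i+1) = 6(Δ_i − Δ_(i-1)) read
  1·M_0 + 4·M_1 + 1·M_2 = 6(Δ_1 - Δ_0) = -18
  1·M_1 + 4·M_2 + 1·M_3 = 6(Δ_2 - Δ_1) = -66
Clamped end conditions give two more equations: 2h_0·M_0 + h_0·M_1 = 6(Δ_0 - S'(1)) = 72 and h_2·M_2 + 2h_2·M_3 = 6(S'(4) - Δ_2) = 18.
Solving the tridiagonal system: M_0 = 616/15, M_1 = -152/15, M_2 = -278/15, M_3 = 274/15.
On [3, 4], S(x) = 5 - 73/15·(x - 3) - 139/15·(x - 3)² + 92/15·(x - 3)³.
With (x - 3) = 2/3: S(11/3) = -221/405.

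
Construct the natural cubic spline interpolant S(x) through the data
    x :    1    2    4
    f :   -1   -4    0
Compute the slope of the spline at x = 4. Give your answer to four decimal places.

3.6667

With σ_i denoting the second derivative at x_i, h_i = 1, 2, and Δ_i = (y_(i+1) − y_i)/h_i = -3, 2:
  1·σ_0 + 6·σ_1 + 2·σ_2 = 6(Δ_1 - Δ_0) = 30
Natural end conditions: σ_0 = σ_2 = 0.
Forward elimination and back-substitution give σ_0 = 0, σ_1 = 5, σ_2 = 0.
On [2, 4], S'(x) = b_1 + 2c_1·(x - 2) + 3d_1·(x - 2)² with b_1 = Δ_1 - h_1(2σ_1 + σ_2)/6 = -4/3, c_1 = σ_1/2 = 5/2, d_1 = (σ_2 - σ_1)/(6h_1) = -5/12. So S'(4) = 11/3.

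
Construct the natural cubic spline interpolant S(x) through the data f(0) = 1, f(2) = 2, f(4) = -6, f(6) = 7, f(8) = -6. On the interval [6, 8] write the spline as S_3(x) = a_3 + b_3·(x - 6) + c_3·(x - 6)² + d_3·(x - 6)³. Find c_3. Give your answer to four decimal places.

Put M_i = S'' at the i-th knot. Here h = (2, 2, 2, 2) and Δ = (1/2, -4, 13/2, -13/2), so the interior equations h_(i-1)·M_(i-1) + 2(h_(i-1)+h_i)·M_i + h_i·M_(i+1) = 6(Δ_i − Δ_(i-1)) read
  2·M_0 + 8·M_1 + 2·M_2 = 6(Δ_1 - Δ_0) = -27
  2·M_1 + 8·M_2 + 2·M_3 = 6(Δ_2 - Δ_1) = 63
  2·M_2 + 8·M_3 + 2·M_4 = 6(Δ_3 - Δ_2) = -78
Natural end conditions: M_0 = M_4 = 0.
Forward elimination and back-substitution give M_0 = 0, M_1 = -105/16, M_2 = 51/4, M_3 = -207/16, M_4 = 0.
On [6, 8], with S_3(x) = a_3 + b_3·(x - 6) + c_3·(x - 6)² + d_3·(x - 6)³: c_3 = M_3/2 = -207/32, d_3 = (M_4 - M_3)/(6h_3) = 69/64, b_3 = Δ_3 - h_3(2M_3 + M_4)/6 = 17/8.

-6.4688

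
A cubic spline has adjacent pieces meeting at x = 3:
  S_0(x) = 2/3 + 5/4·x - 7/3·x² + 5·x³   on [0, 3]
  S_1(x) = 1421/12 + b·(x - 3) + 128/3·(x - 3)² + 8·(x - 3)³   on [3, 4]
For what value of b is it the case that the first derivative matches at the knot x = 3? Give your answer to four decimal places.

122.2500

S_0'(x) = 5/4 - 14/3·x + 15·x², so S_0'(3) = 489/4. On the right, S_1'(3) = b, so b = 489/4.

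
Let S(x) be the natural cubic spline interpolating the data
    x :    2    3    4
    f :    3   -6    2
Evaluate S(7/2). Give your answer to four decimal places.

-3.5938

With σ_i denoting the second derivative at x_i, h_i = 1, 1, and Δ_i = (y_(i+1) − y_i)/h_i = -9, 8:
  1·σ_0 + 4·σ_1 + 1·σ_2 = 6(Δ_1 - Δ_0) = 102
Natural end conditions: σ_0 = σ_2 = 0.
Solving: σ_0 = 0, σ_1 = 51/2, σ_2 = 0.
On [3, 4], S(x) = -6 - 1/2·(x - 3) + 51/4·(x - 3)² - 17/4·(x - 3)³.
With (x - 3) = 1/2: S(7/2) = -115/32.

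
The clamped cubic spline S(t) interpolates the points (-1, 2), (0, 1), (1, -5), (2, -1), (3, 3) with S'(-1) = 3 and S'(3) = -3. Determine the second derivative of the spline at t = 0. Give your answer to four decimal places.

-10.0714

Put σ_i = S'' at the i-th knot. Here h = (1, 1, 1, 1) and Δ = (-1, -6, 4, 4), so the interior equations h_(i-1)·σ_(i-1) + 2(h_(i-1)+h_i)·σ_i + h_i·σ_(i+1) = 6(Δ_i − Δ_(i-1)) read
  1·σ_0 + 4·σ_1 + 1·σ_2 = 6(Δ_1 - Δ_0) = -30
  1·σ_1 + 4·σ_2 + 1·σ_3 = 6(Δ_2 - Δ_1) = 60
  1·σ_2 + 4·σ_3 + 1·σ_4 = 6(Δ_3 - Δ_2) = 0
Clamped end conditions give two more equations: 2h_0·σ_0 + h_0·σ_1 = 6(Δ_0 - S'(-1)) = -24 and h_3·σ_3 + 2h_3·σ_4 = 6(S'(3) - Δ_3) = -42.
Forward elimination and back-substitution give σ_0 = -195/28, σ_1 = -141/14, σ_2 = 69/4, σ_3 = 15/14, σ_4 = -603/28.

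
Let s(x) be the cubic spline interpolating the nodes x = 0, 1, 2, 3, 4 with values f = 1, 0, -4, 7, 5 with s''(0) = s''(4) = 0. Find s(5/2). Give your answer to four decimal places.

Let M_i = s''(x_i). Step sizes h_i = 1, 1, 1, 1; slopes of the chords Δ_i = (y_(i+1) - y_i)/h_i = -1, -4, 11, -2.
  1·M_0 + 4·M_1 + 1·M_2 = 6(Δ_1 - Δ_0) = -18
  1·M_1 + 4·M_2 + 1·M_3 = 6(Δ_2 - Δ_1) = 90
  1·M_2 + 4·M_3 + 1·M_4 = 6(Δ_3 - Δ_2) = -78
Natural end conditions: M_0 = M_4 = 0.
Solving: M_0 = 0, M_1 = -177/14, M_2 = 228/7, M_3 = -387/14, M_4 = 0.
On [2, 3], s(x) = -4 + 19/4·(x - 2) + 114/7·(x - 2)² - 281/28·(x - 2)³.
With (x - 2) = 1/2: s(5/2) = 267/224.

1.1920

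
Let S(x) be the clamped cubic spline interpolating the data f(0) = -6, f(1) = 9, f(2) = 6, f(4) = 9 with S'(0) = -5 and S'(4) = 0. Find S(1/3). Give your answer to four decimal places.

Put M_i = S'' at the i-th knot. Here h = (1, 1, 2) and Δ = (15, -3, 3/2), so the interior equations h_(i-1)·M_(i-1) + 2(h_(i-1)+h_i)·M_i + h_i·M_(i+1) = 6(Δ_i − Δ_(i-1)) read
  1·M_0 + 4·M_1 + 1·M_2 = 6(Δ_1 - Δ_0) = -108
  1·M_1 + 6·M_2 + 2·M_3 = 6(Δ_2 - Δ_1) = 27
Clamped end conditions give two more equations: 2h_0·M_0 + h_0·M_1 = 6(Δ_0 - S'(0)) = 120 and h_2·M_2 + 2h_2·M_3 = 6(S'(4) - Δ_2) = -9.
Forward elimination and back-substitution give M_0 = 1901/22, M_1 = -581/11, M_2 = 371/22, M_3 = -235/22.
On [0, 1], S(x) = -6 - 5·x + 1901/44·x² - 1021/44·x³.
With x = 1/3: S(1/3) = -2213/594.

-3.7256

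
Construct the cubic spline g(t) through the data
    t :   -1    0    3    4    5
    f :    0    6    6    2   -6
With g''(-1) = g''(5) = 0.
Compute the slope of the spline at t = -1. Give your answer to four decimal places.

Let M_i = g''(x_i). Step sizes h_i = 1, 3, 1, 1; slopes of the chords Δ_i = (y_(i+1) - y_i)/h_i = 6, 0, -4, -8.
  1·M_0 + 8·M_1 + 3·M_2 = 6(Δ_1 - Δ_0) = -36
  3·M_1 + 8·M_2 + 1·M_3 = 6(Δ_2 - Δ_1) = -24
  1·M_2 + 4·M_3 + 1·M_4 = 6(Δ_3 - Δ_2) = -24
Natural end conditions: M_0 = M_4 = 0.
Solving: M_0 = 0, M_1 = -225/53, M_2 = -36/53, M_3 = -309/53, M_4 = 0.
On [-1, 0], g'(t) = b_0 + 2c_0·(t + 1) + 3d_0·(t + 1)² with b_0 = Δ_0 - h_0(2M_0 + M_1)/6 = 711/106, c_0 = M_0/2 = 0, d_0 = (M_1 - M_0)/(6h_0) = -75/106. So g'(-1) = 711/106.

6.7075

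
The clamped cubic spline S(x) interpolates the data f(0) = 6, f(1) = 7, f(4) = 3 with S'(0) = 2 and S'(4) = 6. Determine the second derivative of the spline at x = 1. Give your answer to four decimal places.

-5.5000

Write σ_i for S''(x_i). With h_i = 1, 3 and divided differences Δ_i = 1, -4/3, the continuity of S' gives the tridiagonal system
  1·σ_0 + 8·σ_1 + 3·σ_2 = 6(Δ_1 - Δ_0) = -14
Clamped end conditions give two more equations: 2h_0·σ_0 + h_0·σ_1 = 6(Δ_0 - S'(0)) = -6 and h_1·σ_1 + 2h_1·σ_2 = 6(S'(4) - Δ_1) = 44.
Solving: σ_0 = -1/4, σ_1 = -11/2, σ_2 = 121/12.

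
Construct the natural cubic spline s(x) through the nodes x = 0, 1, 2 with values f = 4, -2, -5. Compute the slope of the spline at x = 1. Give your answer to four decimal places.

With M_i denoting the second derivative at x_i, h_i = 1, 1, and Δ_i = (y_(i+1) − y_i)/h_i = -6, -3:
  1·M_0 + 4·M_1 + 1·M_2 = 6(Δ_1 - Δ_0) = 18
Natural end conditions: M_0 = M_2 = 0.
Solving: M_0 = 0, M_1 = 9/2, M_2 = 0.
On [1, 2], s'(x) = b_1 + 2c_1·(x - 1) + 3d_1·(x - 1)² with b_1 = Δ_1 - h_1(2M_1 + M_2)/6 = -9/2, c_1 = M_1/2 = 9/4, d_1 = (M_2 - M_1)/(6h_1) = -3/4. So s'(1) = -9/2.

-4.5000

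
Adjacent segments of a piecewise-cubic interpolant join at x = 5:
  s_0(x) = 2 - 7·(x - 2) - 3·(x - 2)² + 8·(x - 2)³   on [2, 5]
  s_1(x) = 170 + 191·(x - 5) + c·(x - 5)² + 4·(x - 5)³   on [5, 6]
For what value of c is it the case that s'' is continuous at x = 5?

69

s_0''(x) = -6 + 48·(x - 2), so s_0''(5) = 138. On the right, s_1''(5) = 2c, so c = 69.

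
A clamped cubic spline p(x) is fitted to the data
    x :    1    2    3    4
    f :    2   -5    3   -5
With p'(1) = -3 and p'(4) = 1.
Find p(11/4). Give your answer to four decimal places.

Put M_i = p'' at the i-th knot. Here h = (1, 1, 1) and Δ = (-7, 8, -8), so the interior equations h_(i-1)·M_(i-1) + 2(h_(i-1)+h_i)·M_i + h_i·M_(i+1) = 6(Δ_i − Δ_(i-1)) read
  1·M_0 + 4·M_1 + 1·M_2 = 6(Δ_1 - Δ_0) = 90
  1·M_1 + 4·M_2 + 1·M_3 = 6(Δ_2 - Δ_1) = -96
Clamped end conditions give two more equations: 2h_0·M_0 + h_0·M_1 = 6(Δ_0 - p'(1)) = -24 and h_2·M_2 + 2h_2·M_3 = 6(p'(4) - Δ_2) = 54.
Solving: M_0 = -100/3, M_1 = 128/3, M_2 = -142/3, M_3 = 152/3.
On [2, 3], p(x) = -5 + 5/3·(x - 2) + 64/3·(x - 2)² - 15·(x - 2)³.
With (x - 2) = 3/4: p(11/4) = 123/64.

1.9219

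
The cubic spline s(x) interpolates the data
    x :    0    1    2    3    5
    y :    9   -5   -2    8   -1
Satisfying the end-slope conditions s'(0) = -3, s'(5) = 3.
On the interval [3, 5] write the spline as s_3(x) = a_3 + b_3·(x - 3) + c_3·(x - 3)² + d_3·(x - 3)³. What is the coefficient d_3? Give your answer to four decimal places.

Let σ_i = s''(x_i). Step sizes h_i = 1, 1, 1, 2; slopes of the chords Δ_i = (y_(i+1) - y_i)/h_i = -14, 3, 10, -9/2.
  1·σ_0 + 4·σ_1 + 1·σ_2 = 6(Δ_1 - Δ_0) = 102
  1·σ_1 + 4·σ_2 + 1·σ_3 = 6(Δ_2 - Δ_1) = 42
  1·σ_2 + 6·σ_3 + 2·σ_4 = 6(Δ_3 - Δ_2) = -87
Clamped end conditions give two more equations: 2h_0·σ_0 + h_0·σ_1 = 6(Δ_0 - s'(0)) = -66 and h_3·σ_3 + 2h_3·σ_4 = 6(s'(5) - Δ_3) = 45.
Forward elimination and back-substitution give σ_0 = -4203/82, σ_1 = 1497/41, σ_2 = 591/82, σ_3 = -957/41, σ_4 = 3759/164.
On [3, 5], with s_3(x) = a_3 + b_3·(x - 3) + c_3·(x - 3)² + d_3·(x - 3)³: c_3 = σ_3/2 = -957/82, d_3 = (σ_4 - σ_3)/(6h_3) = 2529/656, b_3 = Δ_3 - h_3(2σ_3 + σ_4)/6 = 561/164.

3.8552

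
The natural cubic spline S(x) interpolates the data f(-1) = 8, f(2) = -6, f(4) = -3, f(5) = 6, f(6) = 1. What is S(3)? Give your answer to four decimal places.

-7.6157

Let M_i = S''(x_i). Step sizes h_i = 3, 2, 1, 1; slopes of the chords Δ_i = (y_(i+1) - y_i)/h_i = -14/3, 3/2, 9, -5.
  3·M_0 + 10·M_1 + 2·M_2 = 6(Δ_1 - Δ_0) = 37
  2·M_1 + 6·M_2 + 1·M_3 = 6(Δ_2 - Δ_1) = 45
  1·M_2 + 4·M_3 + 1·M_4 = 6(Δ_3 - Δ_2) = -84
Natural end conditions: M_0 = M_4 = 0.
Hence M_0 = 0, M_1 = 323/214, M_2 = 1172/107, M_3 = -2540/107, M_4 = 0.
On [2, 4], S(x) = -6 - 2027/642·(x - 2) + 323/428·(x - 2)² + 2021/2568·(x - 2)³.
With (x - 2) = 1: S(3) = -6519/856.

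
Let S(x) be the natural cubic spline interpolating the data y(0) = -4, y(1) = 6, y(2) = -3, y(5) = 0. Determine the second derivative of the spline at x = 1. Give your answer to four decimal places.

-31.3548

Write σ_i for S''(x_i). With h_i = 1, 1, 3 and divided differences Δ_i = 10, -9, 1, the continuity of S' gives the tridiagonal system
  1·σ_0 + 4·σ_1 + 1·σ_2 = 6(Δ_1 - Δ_0) = -114
  1·σ_1 + 8·σ_2 + 3·σ_3 = 6(Δ_2 - Δ_1) = 60
Natural end conditions: σ_0 = σ_3 = 0.
Hence σ_0 = 0, σ_1 = -972/31, σ_2 = 354/31, σ_3 = 0.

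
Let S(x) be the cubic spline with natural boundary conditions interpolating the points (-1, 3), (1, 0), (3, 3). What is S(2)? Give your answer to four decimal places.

With m_i denoting the second derivative at x_i, h_i = 2, 2, and Δ_i = (y_(i+1) − y_i)/h_i = -3/2, 3/2:
  2·m_0 + 8·m_1 + 2·m_2 = 6(Δ_1 - Δ_0) = 18
Natural end conditions: m_0 = m_2 = 0.
Solving: m_0 = 0, m_1 = 9/4, m_2 = 0.
On [1, 3], S(x) = 0 + 0·(x - 1) + 9/8·(x - 1)² - 3/16·(x - 1)³.
With (x - 1) = 1: S(2) = 15/16.

0.9375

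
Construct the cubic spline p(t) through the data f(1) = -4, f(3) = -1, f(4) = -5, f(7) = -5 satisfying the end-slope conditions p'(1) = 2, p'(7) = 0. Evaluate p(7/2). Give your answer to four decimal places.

Write M_i for p''(x_i). With h_i = 2, 1, 3 and divided differences Δ_i = 3/2, -4, 0, the continuity of p' gives the tridiagonal system
  2·M_0 + 6·M_1 + 1·M_2 = 6(Δ_1 - Δ_0) = -33
  1·M_1 + 8·M_2 + 3·M_3 = 6(Δ_2 - Δ_1) = 24
Clamped end conditions give two more equations: 2h_0·M_0 + h_0·M_1 = 6(Δ_0 - p'(1)) = -3 and h_2·M_2 + 2h_2·M_3 = 6(p'(7) - Δ_2) = 0.
Solving the tridiagonal system: M_0 = 121/42, M_1 = -305/42, M_2 = 101/21, M_3 = -101/42.
On [3, 4], p(t) = -1 - 50/21·(t - 3) - 305/84·(t - 3)² + 169/84·(t - 3)³.
With (t - 3) = 1/2: p(7/2) = -1913/672.

-2.8467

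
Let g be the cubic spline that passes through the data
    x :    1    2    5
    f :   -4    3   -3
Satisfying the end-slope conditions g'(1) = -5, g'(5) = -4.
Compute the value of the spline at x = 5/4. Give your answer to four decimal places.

-4.0547

Let M_i = g''(x_i). Step sizes h_i = 1, 3; slopes of the chords Δ_i = (y_(i+1) - y_i)/h_i = 7, -2.
  1·M_0 + 8·M_1 + 3·M_2 = 6(Δ_1 - Δ_0) = -54
Clamped end conditions give two more equations: 2h_0·M_0 + h_0·M_1 = 6(Δ_0 - g'(1)) = 72 and h_1·M_1 + 2h_1·M_2 = 6(g'(5) - Δ_1) = -12.
Hence M_0 = 43, M_1 = -14, M_2 = 5.
On [1, 2], g(x) = -4 - 5·(x - 1) + 43/2·(x - 1)² - 19/2·(x - 1)³.
With (x - 1) = 1/4: g(5/4) = -519/128.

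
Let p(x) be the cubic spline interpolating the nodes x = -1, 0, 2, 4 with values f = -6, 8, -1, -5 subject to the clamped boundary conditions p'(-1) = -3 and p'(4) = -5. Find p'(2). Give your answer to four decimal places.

With M_i denoting the second derivative at x_i, h_i = 1, 2, 2, and Δ_i = (y_(i+1) − y_i)/h_i = 14, -9/2, -2:
  1·M_0 + 6·M_1 + 2·M_2 = 6(Δ_1 - Δ_0) = -111
  2·M_1 + 8·M_2 + 2·M_3 = 6(Δ_2 - Δ_1) = 15
Clamped end conditions give two more equations: 2h_0·M_0 + h_0·M_1 = 6(Δ_0 - p'(-1)) = 102 and h_2·M_2 + 2h_2·M_3 = 6(p'(4) - Δ_2) = -18.
Hence M_0 = 1567/23, M_1 = -788/23, M_2 = 304/23, M_3 = -511/46.
On [2, 4], p'(x) = b_2 + 2c_2·(x - 2) + 3d_2·(x - 2)² with b_2 = Δ_2 - h_2(2M_2 + M_3)/6 = -327/46, c_2 = M_2/2 = 152/23, d_2 = (M_3 - M_2)/(6h_2) = -373/184. So p'(2) = -327/46.

-7.1087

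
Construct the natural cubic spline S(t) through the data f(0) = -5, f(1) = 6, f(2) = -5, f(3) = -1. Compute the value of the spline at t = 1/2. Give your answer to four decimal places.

3.0750

With M_i denoting the second derivative at x_i, h_i = 1, 1, 1, and Δ_i = (y_(i+1) − y_i)/h_i = 11, -11, 4:
  1·M_0 + 4·M_1 + 1·M_2 = 6(Δ_1 - Δ_0) = -132
  1·M_1 + 4·M_2 + 1·M_3 = 6(Δ_2 - Δ_1) = 90
Natural end conditions: M_0 = M_3 = 0.
Solving: M_0 = 0, M_1 = -206/5, M_2 = 164/5, M_3 = 0.
On [0, 1], S(t) = -5 + 268/15·t + 0·t² - 103/15·t³.
With t = 1/2: S(1/2) = 123/40.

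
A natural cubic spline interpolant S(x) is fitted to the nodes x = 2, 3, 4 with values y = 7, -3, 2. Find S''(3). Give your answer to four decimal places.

22.5000

Write M_i for S''(x_i). With h_i = 1, 1 and divided differences Δ_i = -10, 5, the continuity of S' gives the tridiagonal system
  1·M_0 + 4·M_1 + 1·M_2 = 6(Δ_1 - Δ_0) = 90
Natural end conditions: M_0 = M_2 = 0.
Forward elimination and back-substitution give M_0 = 0, M_1 = 45/2, M_2 = 0.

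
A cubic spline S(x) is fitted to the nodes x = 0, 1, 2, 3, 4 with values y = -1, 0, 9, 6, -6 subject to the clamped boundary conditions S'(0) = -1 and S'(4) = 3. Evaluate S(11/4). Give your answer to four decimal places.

Put M_i = S'' at the i-th knot. Here h = (1, 1, 1, 1) and Δ = (1, 9, -3, -12), so the interior equations h_(i-1)·M_(i-1) + 2(h_(i-1)+h_i)·M_i + h_i·M_(i+1) = 6(Δ_i − Δ_(i-1)) read
  1·M_0 + 4·M_1 + 1·M_2 = 6(Δ_1 - Δ_0) = 48
  1·M_1 + 4·M_2 + 1·M_3 = 6(Δ_2 - Δ_1) = -72
  1·M_2 + 4·M_3 + 1·M_4 = 6(Δ_3 - Δ_2) = -54
Clamped end conditions give two more equations: 2h_0·M_0 + h_0·M_1 = 6(Δ_0 - S'(0)) = 12 and h_3·M_3 + 2h_3·M_4 = 6(S'(4) - Δ_3) = 90.
Forward elimination and back-substitution give M_0 = -65/28, M_1 = 233/14, M_2 = -65/4, M_3 = -331/14, M_4 = 1591/28.
On [2, 3], S(x) = 9 + 89/14·(x - 2) - 65/8·(x - 2)² - 69/56·(x - 2)³.
With (x - 2) = 3/4: S(11/4) = 4443/512.

8.6777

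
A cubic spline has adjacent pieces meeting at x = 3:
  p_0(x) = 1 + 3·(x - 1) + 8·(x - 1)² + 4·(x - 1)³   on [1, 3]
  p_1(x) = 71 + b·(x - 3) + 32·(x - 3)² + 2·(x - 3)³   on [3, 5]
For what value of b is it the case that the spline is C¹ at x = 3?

p_0'(x) = 3 + 16·(x - 1) + 12·(x - 1)², so p_0'(3) = 83. On the right, p_1'(3) = b, so b = 83.

83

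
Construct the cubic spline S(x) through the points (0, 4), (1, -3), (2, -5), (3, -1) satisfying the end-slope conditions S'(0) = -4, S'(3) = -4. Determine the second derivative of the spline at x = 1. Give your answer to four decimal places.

Put m_i = S'' at the i-th knot. Here h = (1, 1, 1) and Δ = (-7, -2, 4), so the interior equations h_(i-1)·m_(i-1) + 2(h_(i-1)+h_i)·m_i + h_i·m_(i+1) = 6(Δ_i − Δ_(i-1)) read
  1·m_0 + 4·m_1 + 1·m_2 = 6(Δ_1 - Δ_0) = 30
  1·m_1 + 4·m_2 + 1·m_3 = 6(Δ_2 - Δ_1) = 36
Clamped end conditions give two more equations: 2h_0·m_0 + h_0·m_1 = 6(Δ_0 - S'(0)) = -18 and h_2·m_2 + 2h_2·m_3 = 6(S'(3) - Δ_2) = -48.
Hence m_0 = -62/5, m_1 = 34/5, m_2 = 76/5, m_3 = -158/5.

6.8000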